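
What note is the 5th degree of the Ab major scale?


Working:
Major scale pattern: W-W-H-W-W-W-H (2-2-1-2-2-2-1 semitones)
Starting from Ab:
  Ab + 2 semitones → Bb
  Bb + 2 semitones → C
  C + 1 semitone → Db
  Db + 2 semitones → Eb
  Eb + 2 semitones → F
  F + 2 semitones → G
  G + 1 semitone → Ab
Scale: Ab Bb C Db Eb F G
Degree 5 = Eb


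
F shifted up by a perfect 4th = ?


Let's work it out.
perfect 4th: 4 letter names, 5 semitones
Letter: F + 3 → B
Pitch: F + 5 semitones, spelled as a B → Bb
= Bb


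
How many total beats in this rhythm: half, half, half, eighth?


Step by step:
Beat values:
  half = 2 beats
  half = 2 beats
  half = 2 beats
  eighth = 0.5 beats
Sum = 2 + 2 + 2 + 0.5
= 6.5 beats


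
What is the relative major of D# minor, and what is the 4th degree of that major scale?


Step by step:
The relative major shares the key signature and is a minor 3rd above the minor tonic
A minor 3rd above D# is F#
→ relative major of D# minor is F# major
F# major scale: F# G# A# B C# D# E#
= F# major; 4th degree = B


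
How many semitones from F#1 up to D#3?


Absolute semitone position = octave×12 + chromatic position
F#1: 1×12 + 6 = 18
D#3: 3×12 + 3 = 39
Difference = 39 - 18 = 21
= 21 semitones


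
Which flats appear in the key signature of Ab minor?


Let's work it out.
Flat minor keys: A(0), D(1), G(2), C(3), F(4), Bb(5), Eb(6), Ab(7)
Ab minor has 7 flats
Order of flats: Bb Eb Ab Db Gb Cb Fb → first 7: Bb, Eb, Ab, Db, Gb, Cb, Fb
= Bb, Eb, Ab, Db, Gb, Cb, Fb


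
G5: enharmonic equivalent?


Working:
Enharmonic notes sound the same pitch but are spelled with different letter names
G and F## name the same pitch class
= F##5


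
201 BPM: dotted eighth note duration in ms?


Reasoning:
One quarter-note beat = 60000 / BPM = 60000 / 201 ms
Dotted eighth note = 3/4 × quarter note
Duration = 3/4 × 60000 / 201 = 45000 / 201
= 223.9 ms


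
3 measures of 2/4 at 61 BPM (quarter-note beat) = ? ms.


Step by step:
Quarter-note beat duration = 60000 / 61 ms
Beats per measure (2/4) = 2
One measure = 2 × 60000 / 61 = 120000 / 61 ms
3 measures = 3 × 120000 / 61 = 360000 / 61
= 5901.6 ms


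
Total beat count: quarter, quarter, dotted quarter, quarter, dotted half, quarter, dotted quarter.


Step by step:
Beat values:
  quarter = 1 beat
  quarter = 1 beat
  dotted quarter = 1.5 beats
  quarter = 1 beat
  dotted half = 3 beats
  quarter = 1 beat
  dotted quarter = 1.5 beats
Sum = 1 + 1 + 1.5 + 1 + 3 + 1 + 1.5
= 10 beats


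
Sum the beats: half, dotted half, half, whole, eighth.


Solution.
Beat values:
  half = 2 beats
  dotted half = 3 beats
  half = 2 beats
  whole = 4 beats
  eighth = 0.5 beats
Sum = 2 + 3 + 2 + 4 + 0.5
= 11.5 beats


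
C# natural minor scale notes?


Solution.
Natural minor scale pattern: W-H-W-W-H-W-W (2-1-2-2-1-2-2 semitones)
Starting from C#:
  C# + 2 semitones → D#
  D# + 1 semitone → E
  E + 2 semitones → F#
  F# + 2 semitones → G#
  G# + 1 semitone → A
  A + 2 semitones → B
  B + 2 semitones → C#
Scale = C# D# E F# G# A B


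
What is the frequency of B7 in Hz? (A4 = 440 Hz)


f = 440 × 2^(n/12) where n = semitones from A4
B7: 38 semitones from A4
f = 440 × 2^(38/12)
f = 3951.07 Hz


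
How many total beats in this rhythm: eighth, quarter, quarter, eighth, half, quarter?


Solution.
Beat values:
  eighth = 0.5 beats
  quarter = 1 beat
  quarter = 1 beat
  eighth = 0.5 beats
  half = 2 beats
  quarter = 1 beat
Sum = 0.5 + 1 + 1 + 0.5 + 2 + 1
= 6 beats


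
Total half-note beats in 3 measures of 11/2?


Let's work it out.
Time signature 11/2: the bottom number 2 means the half note gets one count
The top number 11 means 11 half-note beats per measure
Total = 11 × 3 measures
= 33 half-note beats


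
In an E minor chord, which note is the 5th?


Solution.
Minor triad = root + minor 3rd (3 semitones) + perfect 5th (7 semitones)
A triad on E stacks thirds, so the chord tones use letter names E-G-B
Root: E
Minor 3rd above E: G
Perfect 5th above E: B
The 5th = B


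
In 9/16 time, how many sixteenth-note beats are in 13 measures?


Working:
Time signature 9/16: the bottom number 16 means the sixteenth note gets one count
The top number 9 means 9 sixteenth-note beats per measure
Total = 9 × 13 measures
= 117 sixteenth-note beats


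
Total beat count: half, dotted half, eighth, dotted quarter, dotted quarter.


Beat values:
  half = 2 beats
  dotted half = 3 beats
  eighth = 0.5 beats
  dotted quarter = 1.5 beats
  dotted quarter = 1.5 beats
Sum = 2 + 3 + 0.5 + 1.5 + 1.5
= 8.5 beats


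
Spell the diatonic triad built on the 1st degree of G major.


Let's work it out.
G major scale: G A B C D E F#
Diatonic triad on degree 1 stacks scale notes 1, 3, 5: G B D
G→B = 4 semitones; G→D = 7 semitones → major triad
= G B D (major)


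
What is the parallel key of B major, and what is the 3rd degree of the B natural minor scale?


Parallel keys share the same tonic but differ in mode
B major → parallel is B minor
B natural minor scale: B C# D E F# G A
= B minor; 3rd degree = D


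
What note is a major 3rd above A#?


Reasoning:
A 3rd spans 3 letter names, so from A we land on C
A major 3rd = 4 semitones above A#
Spell C at that pitch: C##
= C##


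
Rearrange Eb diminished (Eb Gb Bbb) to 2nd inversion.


Solution.
Root position: Eb Gb Bbb
2nd inversion: move root and 3rd up an octave
Bass note: Bbb
Notes (bottom to top) = Bbb Eb Gb


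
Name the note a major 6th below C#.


A 6th spans 6 letter names, so from C we land on E
A major 6th = 9 semitones below C#
Spell E at that pitch: E
= E


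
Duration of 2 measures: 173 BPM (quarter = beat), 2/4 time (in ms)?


Quarter-note beat duration = 60000 / 173 ms
Beats per measure (2/4) = 2
One measure = 2 × 60000 / 173 = 120000 / 173 ms
2 measures = 2 × 120000 / 173 = 240000 / 173
= 1387.3 ms


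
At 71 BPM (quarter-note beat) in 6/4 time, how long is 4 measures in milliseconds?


Step by step:
Quarter-note beat duration = 60000 / 71 ms
Beats per measure (6/4) = 6
One measure = 6 × 60000 / 71 = 360000 / 71 ms
4 measures = 4 × 360000 / 71 = 1440000 / 71
= 20281.7 ms


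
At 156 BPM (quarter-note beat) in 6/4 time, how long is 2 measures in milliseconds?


Working:
Quarter-note beat duration = 60000 / 156 ms
Beats per measure (6/4) = 6
One measure = 6 × 60000 / 156 = 360000 / 156 ms
2 measures = 2 × 360000 / 156 = 720000 / 156
= 4615.4 ms


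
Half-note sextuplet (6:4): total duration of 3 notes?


Sextuplet: 6 notes occupy the space of 4 half notes
Space = 4 × 2 = 8 beats
Each sextuplet note = 8 / 6 = 4/3 beats
3 notes = 3 × 4/3 = 4
= 4 beats


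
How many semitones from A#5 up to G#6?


Absolute semitone position = octave×12 + chromatic position
A#5: 5×12 + 10 = 70
G#6: 6×12 + 8 = 80
Difference = 80 - 70 = 10
= 10 semitones


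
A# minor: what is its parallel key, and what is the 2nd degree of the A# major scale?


Solution.
Parallel keys share the same tonic but differ in mode
A# minor → parallel is A# major
A# major scale: A# B# C## D# E# F## G##
= A# major; 2nd degree = B#


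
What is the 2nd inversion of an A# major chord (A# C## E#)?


Root position: A# C## E#
2nd inversion: move root and 3rd up an octave
Bass note: E#
Notes (bottom to top) = E# A# C##


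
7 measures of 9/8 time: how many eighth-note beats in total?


Time signature 9/8: the bottom number 8 means the eighth note gets one count
The top number 9 means 9 eighth-note beats per measure
Total = 9 × 7 measures
= 63 eighth-note beats


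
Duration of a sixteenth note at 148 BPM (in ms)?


One quarter-note beat = 60000 / BPM = 60000 / 148 ms
Sixteenth note = 1/4 × quarter note
Duration = 1/4 × 60000 / 148 = 15000 / 148
= 101.4 ms


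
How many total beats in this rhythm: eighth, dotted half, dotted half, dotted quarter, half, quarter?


Reasoning:
Beat values:
  eighth = 0.5 beats
  dotted half = 3 beats
  dotted half = 3 beats
  dotted quarter = 1.5 beats
  half = 2 beats
  quarter = 1 beat
Sum = 0.5 + 3 + 3 + 1.5 + 2 + 1
= 11 beats


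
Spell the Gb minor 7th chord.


Minor 7th chord = root + minor 3rd + perfect 5th + minor 7th
Seventh chords stack in thirds, so the letter names are G-B-D-F
Root: Gb
Minor 3rd above Gb: Bbb
Perfect 5th above Gb: Db
Minor 7th above Gb: Fb
Chord = Gb Bbb Db Fb


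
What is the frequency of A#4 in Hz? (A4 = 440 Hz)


Step by step:
f = 440 × 2^(n/12) where n = semitones from A4
A#4: 1 semitones from A4
f = 440 × 2^(1/12)
f = 466.16 Hz


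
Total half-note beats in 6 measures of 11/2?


Reasoning:
Time signature 11/2: the bottom number 2 means the half note gets one count
The top number 11 means 11 half-note beats per measure
Total = 11 × 6 measures
= 66 half-note beats


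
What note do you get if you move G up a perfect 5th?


Working:
perfect 5th: 5 letter names, 7 semitones
Letter: G + 4 → D
Pitch: G + 7 semitones, spelled as a D → D
= D


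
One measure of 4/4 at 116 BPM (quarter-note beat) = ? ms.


Quarter-note beat duration = 60000 / 116 ms
Beats per measure (4/4) = 4
One measure = 4 × 60000 / 116 = 240000 / 116 ms
= 2069.0 ms


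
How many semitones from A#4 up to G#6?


Let's work it out.
Absolute semitone position = octave×12 + chromatic position
A#4: 4×12 + 10 = 58
G#6: 6×12 + 8 = 80
Difference = 80 - 58 = 22
= 22 semitones


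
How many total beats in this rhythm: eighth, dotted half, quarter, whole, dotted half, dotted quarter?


Beat values:
  eighth = 0.5 beats
  dotted half = 3 beats
  quarter = 1 beat
  whole = 4 beats
  dotted half = 3 beats
  dotted quarter = 1.5 beats
Sum = 0.5 + 3 + 1 + 4 + 3 + 1.5
= 13 beats


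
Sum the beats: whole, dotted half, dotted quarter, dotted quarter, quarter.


Reasoning:
Beat values:
  whole = 4 beats
  dotted half = 3 beats
  dotted quarter = 1.5 beats
  dotted quarter = 1.5 beats
  quarter = 1 beat
Sum = 4 + 3 + 1.5 + 1.5 + 1
= 11 beats


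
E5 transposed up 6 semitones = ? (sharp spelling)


Reasoning:
E5: chromatic position 4 in octave 5 → absolute = 5×12 + 4 = 64
Transpose up 6: 64 + 6 = 70
70 = 5×12 + 10 → A# in octave 5
Result = A#5


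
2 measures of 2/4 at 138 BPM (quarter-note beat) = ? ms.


Let's work it out.
Quarter-note beat duration = 60000 / 138 ms
Beats per measure (2/4) = 2
One measure = 2 × 60000 / 138 = 120000 / 138 ms
2 measures = 2 × 120000 / 138 = 240000 / 138
= 1739.1 ms


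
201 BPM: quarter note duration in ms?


Step by step:
One quarter-note beat = 60000 / BPM = 60000 / 201 ms
Duration = 60000 / 201
= 298.5 ms


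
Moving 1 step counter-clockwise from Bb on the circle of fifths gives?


Let's work it out.
Each counter-clockwise step moves down a perfect 5th (= up a perfect 4th)
From Bb: Bb → Eb
= Eb


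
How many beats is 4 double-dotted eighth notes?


Working:
Base eighth note = 1/2 beats
Dot 1 adds half the previous value: +1/4
Dot 2 adds half the previous value: +1/8
One double-dotted eighth = 1/2 + 1/4 + 1/8 = 7/8
4 of them = 4 × 7/8 = 7/2
= 7/2 beats


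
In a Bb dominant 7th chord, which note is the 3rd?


Step by step:
Dominant 7th chord = root + major 3rd + perfect 5th + minor 7th
Seventh chords stack in thirds, so the letter names are B-D-F-A
Root: Bb
Major 3rd above Bb: D
Perfect 5th above Bb: F
Minor 7th above Bb: Ab
The 3rd = D


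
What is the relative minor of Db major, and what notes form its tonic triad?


Solution.
The relative minor shares the major's key signature and starts on its 6th degree
6th degree = a major 6th above the tonic; a major 6th above Db is Bb
→ relative minor of Db major is Bb minor
Tonic triad of Bb minor = root + minor 3rd + perfect 5th = Bb Db F
= Bb minor; triad = Bb Db F


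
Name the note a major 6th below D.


Reasoning:
A 6th spans 6 letter names, so from D we land on F
A major 6th = 9 semitones below D
Spell F at that pitch: F
= F


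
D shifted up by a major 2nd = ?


major 2nd: 2 letter names, 2 semitones
Letter: D + 1 → E
Pitch: D + 2 semitones, spelled as an E → E
= E


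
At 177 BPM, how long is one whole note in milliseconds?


Working:
One quarter-note beat = 60000 / BPM = 60000 / 177 ms
Whole note = 4 × quarter note
Duration = 4 × 60000 / 177 = 240000 / 177
= 1355.9 ms


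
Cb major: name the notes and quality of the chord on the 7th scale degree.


Solution.
Cb major scale: Cb Db Eb Fb Gb Ab Bb
Diatonic triad on degree 7 stacks scale notes 7, 2, 4: Bb Db Fb
Bb→Db = 3 semitones; Bb→Fb = 6 semitones → diminished triad
= Bb Db Fb (diminished)


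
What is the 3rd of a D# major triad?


Working:
Major triad = root + major 3rd (4 semitones) + perfect 5th (7 semitones)
A triad on D# stacks thirds, so the chord tones use letter names D-F-A
Root: D#
Major 3rd above D#: F##
Perfect 5th above D#: A#
The 3rd = F##


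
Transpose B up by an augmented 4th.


Solution.
augmented 4th: 4 letter names, 6 semitones
Letter: B + 3 → E
Pitch: B + 6 semitones, spelled as an E → E#
= E#


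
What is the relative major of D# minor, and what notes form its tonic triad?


Working:
The relative major shares the key signature and is a minor 3rd above the minor tonic
A minor 3rd above D# is F#
→ relative major of D# minor is F# major
Tonic triad of F# major = root + major 3rd + perfect 5th = F# A# C#
= F# major; triad = F# A# C#


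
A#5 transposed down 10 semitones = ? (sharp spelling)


Let's work it out.
A#5: chromatic position 10 in octave 5 → absolute = 5×12 + 10 = 70
Transpose down 10: 70 - 10 = 60
60 = 5×12 + 0 → C in octave 5
Result = C5


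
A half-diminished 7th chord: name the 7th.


Solution.
Half-diminished 7th chord = root + minor 3rd + diminished 5th + minor 7th
Seventh chords stack in thirds, so the letter names are A-C-E-G
Root: A
Minor 3rd above A: C
Diminished 5th above A: Eb
Minor 7th above A: G
The 7th = G


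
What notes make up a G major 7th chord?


Solution.
Major 7th chord = root + major 3rd + perfect 5th + major 7th
Seventh chords stack in thirds, so the letter names are G-B-D-F
Root: G
Major 3rd above G: B
Perfect 5th above G: D
Major 7th above G: F#
Chord = G B D F#


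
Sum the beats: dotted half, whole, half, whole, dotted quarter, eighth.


Solution.
Beat values:
  dotted half = 3 beats
  whole = 4 beats
  half = 2 beats
  whole = 4 beats
  dotted quarter = 1.5 beats
  eighth = 0.5 beats
Sum = 3 + 4 + 2 + 4 + 1.5 + 0.5
= 15 beats


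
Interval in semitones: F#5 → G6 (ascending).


Step by step:
Absolute semitone position = octave×12 + chromatic position
F#5: 5×12 + 6 = 66
G6: 6×12 + 7 = 79
Difference = 79 - 66 = 13
= 13 semitones


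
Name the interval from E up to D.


Reasoning:
Letter names: E → D spans 7 letter names → a 7th
Semitones: E → D = 10 half-steps
A 7th of 10 semitones is a minor 7th
= minor 7th


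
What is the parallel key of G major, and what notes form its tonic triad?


Step by step:
Parallel keys share the same tonic but differ in mode
G major → parallel is G minor
Tonic triad of G minor = G Bb D
= G minor; triad = G Bb D


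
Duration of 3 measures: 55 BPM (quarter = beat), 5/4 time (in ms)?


Reasoning:
Quarter-note beat duration = 60000 / 55 ms
Beats per measure (5/4) = 5
One measure = 5 × 60000 / 55 = 300000 / 55 ms
3 measures = 3 × 300000 / 55 = 900000 / 55
= 16363.6 ms


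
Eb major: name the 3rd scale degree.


Let's work it out.
Major scale pattern: W-W-H-W-W-W-H (2-2-1-2-2-2-1 semitones)
Starting from Eb:
  Eb + 2 semitones → F
  F + 2 semitones → G
  G + 1 semitone → Ab
  Ab + 2 semitones → Bb
  Bb + 2 semitones → C
  C + 2 semitones → D
  D + 1 semitone → Eb
Scale: Eb F G Ab Bb C D
Degree 3 = G


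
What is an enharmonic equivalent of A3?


Enharmonic notes sound the same pitch but are spelled with different letter names
A and G## name the same pitch class
= G##3


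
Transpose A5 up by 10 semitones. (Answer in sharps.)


Step by step:
A5: chromatic position 9 in octave 5 → absolute = 5×12 + 9 = 69
Transpose up 10: 69 + 10 = 79
79 = 6×12 + 7 → G in octave 6
Result = G6


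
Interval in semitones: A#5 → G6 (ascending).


Let's work it out.
Absolute semitone position = octave×12 + chromatic position
A#5: 5×12 + 10 = 70
G6: 6×12 + 7 = 79
Difference = 79 - 70 = 9
= 9 semitones


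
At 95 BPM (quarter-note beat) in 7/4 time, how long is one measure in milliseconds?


Reasoning:
Quarter-note beat duration = 60000 / 95 ms
Beats per measure (7/4) = 7
One measure = 7 × 60000 / 95 = 420000 / 95 ms
= 4421.1 ms


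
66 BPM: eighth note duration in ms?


Let's work it out.
One quarter-note beat = 60000 / BPM = 60000 / 66 ms
Eighth note = 1/2 × quarter note
Duration = 1/2 × 60000 / 66 = 30000 / 66
= 454.5 ms


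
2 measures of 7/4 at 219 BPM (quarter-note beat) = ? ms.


Step by step:
Quarter-note beat duration = 60000 / 219 ms
Beats per measure (7/4) = 7
One measure = 7 × 60000 / 219 = 420000 / 219 ms
2 measures = 2 × 420000 / 219 = 840000 / 219
= 3835.6 ms


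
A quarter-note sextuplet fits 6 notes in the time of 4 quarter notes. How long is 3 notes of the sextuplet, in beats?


Solution.
Sextuplet: 6 notes occupy the space of 4 quarter notes
Space = 4 × 1 = 4 beats
Each sextuplet note = 4 / 6 = 2/3 beats
3 notes = 3 × 2/3 = 2
= 2 beats


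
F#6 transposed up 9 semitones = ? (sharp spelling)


Solution.
F#6: chromatic position 6 in octave 6 → absolute = 6×12 + 6 = 78
Transpose up 9: 78 + 9 = 87
87 = 7×12 + 3 → D# in octave 7
Result = D#7


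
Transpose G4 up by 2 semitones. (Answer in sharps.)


G4: chromatic position 7 in octave 4 → absolute = 4×12 + 7 = 55
Transpose up 2: 55 + 2 = 57
57 = 4×12 + 9 → A in octave 4
Result = A4


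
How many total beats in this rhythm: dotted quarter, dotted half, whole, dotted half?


Solution.
Beat values:
  dotted quarter = 1.5 beats
  dotted half = 3 beats
  whole = 4 beats
  dotted half = 3 beats
Sum = 1.5 + 3 + 4 + 3
= 11.5 beats


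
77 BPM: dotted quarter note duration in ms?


Step by step:
One quarter-note beat = 60000 / BPM = 60000 / 77 ms
Dotted quarter note = 3/2 × quarter note
Duration = 3/2 × 60000 / 77 = 90000 / 77
= 1168.8 ms


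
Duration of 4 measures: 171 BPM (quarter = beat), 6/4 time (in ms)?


Working:
Quarter-note beat duration = 60000 / 171 ms
Beats per measure (6/4) = 6
One measure = 6 × 60000 / 171 = 360000 / 171 ms
4 measures = 4 × 360000 / 171 = 1440000 / 171
= 8421.1 ms


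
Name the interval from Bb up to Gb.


Reasoning:
Letter names: B → G spans 6 letter names → a 6th
Semitones: Bb → Gb = 8 half-steps
A 6th of 8 semitones is a minor 6th
= minor 6th


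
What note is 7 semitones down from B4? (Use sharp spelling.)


Solution.
B4: chromatic position 11 in octave 4 → absolute = 4×12 + 11 = 59
Transpose down 7: 59 - 7 = 52
52 = 4×12 + 4 → E in octave 4
Result = E4


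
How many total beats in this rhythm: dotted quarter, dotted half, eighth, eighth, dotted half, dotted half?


Reasoning:
Beat values:
  dotted quarter = 1.5 beats
  dotted half = 3 beats
  eighth = 0.5 beats
  eighth = 0.5 beats
  dotted half = 3 beats
  dotted half = 3 beats
Sum = 1.5 + 3 + 0.5 + 0.5 + 3 + 3
= 11.5 beats


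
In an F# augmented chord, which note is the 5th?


Step by step:
Augmented triad = root + major 3rd (4 semitones) + augmented 5th (8 semitones)
A triad on F# stacks thirds, so the chord tones use letter names F-A-C
Root: F#
Major 3rd above F#: A#
Augmented 5th above F#: C##
The 5th = C##


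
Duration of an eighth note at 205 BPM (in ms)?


One quarter-note beat = 60000 / BPM = 60000 / 205 ms
Eighth note = 1/2 × quarter note
Duration = 1/2 × 60000 / 205 = 30000 / 205
= 146.3 ms


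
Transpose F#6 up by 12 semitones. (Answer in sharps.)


F#6: chromatic position 6 in octave 6 → absolute = 6×12 + 6 = 78
Transpose up 12: 78 + 12 = 90
90 = 7×12 + 6 → F# in octave 7
Result = F#7


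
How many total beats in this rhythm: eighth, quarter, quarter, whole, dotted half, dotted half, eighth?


Beat values:
  eighth = 0.5 beats
  quarter = 1 beat
  quarter = 1 beat
  whole = 4 beats
  dotted half = 3 beats
  dotted half = 3 beats
  eighth = 0.5 beats
Sum = 0.5 + 1 + 1 + 4 + 3 + 3 + 0.5
= 13 beats


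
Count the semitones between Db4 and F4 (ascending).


Working:
Absolute semitone position = octave×12 + chromatic position
Db4: 4×12 + 1 = 49
F4: 4×12 + 5 = 53
Difference = 53 - 49 = 4
= 4 semitones


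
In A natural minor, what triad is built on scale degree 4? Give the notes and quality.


A natural minor scale: A B C D E F G
Diatonic triad on degree 4 stacks scale notes 4, 6, 1: D F A
D→F = 3 semitones; D→A = 7 semitones → minor triad
= D F A (minor)


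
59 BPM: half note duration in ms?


Step by step:
One quarter-note beat = 60000 / BPM = 60000 / 59 ms
Half note = 2 × quarter note
Duration = 2 × 60000 / 59 = 120000 / 59
= 2033.9 ms


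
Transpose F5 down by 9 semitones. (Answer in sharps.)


F5: chromatic position 5 in octave 5 → absolute = 5×12 + 5 = 65
Transpose down 9: 65 - 9 = 56
56 = 4×12 + 8 → G# in octave 4
Result = G#4


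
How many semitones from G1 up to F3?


Solution.
Absolute semitone position = octave×12 + chromatic position
G1: 1×12 + 7 = 19
F3: 3×12 + 5 = 41
Difference = 41 - 19 = 22
= 22 semitones


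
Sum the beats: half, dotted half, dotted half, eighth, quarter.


Step by step:
Beat values:
  half = 2 beats
  dotted half = 3 beats
  dotted half = 3 beats
  eighth = 0.5 beats
  quarter = 1 beat
Sum = 2 + 3 + 3 + 0.5 + 1
= 9.5 beats


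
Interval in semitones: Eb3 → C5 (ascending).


Solution.
Absolute semitone position = octave×12 + chromatic position
Eb3: 3×12 + 3 = 39
C5: 5×12 + 0 = 60
Difference = 60 - 39 = 21
= 21 semitones


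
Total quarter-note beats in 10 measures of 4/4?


Time signature 4/4: the bottom number 4 means the quarter note gets one count
The top number 4 means 4 quarter-note beats per measure
Total = 4 × 10 measures
= 40 quarter-note beats


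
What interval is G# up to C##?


Let's work it out.
Letter names: G → C spans 4 letter names → a 4th
Semitones: G# → C## = 6 half-steps
A 4th of 6 semitones is an augmented 4th
= augmented 4th


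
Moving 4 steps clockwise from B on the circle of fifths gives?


Step by step:
Each clockwise step on the circle of fifths moves up a perfect 5th
From B: B → F#/Gb → Db → Ab → Eb
= Eb


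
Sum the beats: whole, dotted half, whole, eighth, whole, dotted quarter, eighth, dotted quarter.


Working:
Beat values:
  whole = 4 beats
  dotted half = 3 beats
  whole = 4 beats
  eighth = 0.5 beats
  whole = 4 beats
  dotted quarter = 1.5 beats
  eighth = 0.5 beats
  dotted quarter = 1.5 beats
Sum = 4 + 3 + 4 + 0.5 + 4 + 1.5 + 0.5 + 1.5
= 19 beats


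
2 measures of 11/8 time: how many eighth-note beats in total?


Reasoning:
Time signature 11/8: the bottom number 8 means the eighth note gets one count
The top number 11 means 11 eighth-note beats per measure
Total = 11 × 2 measures
= 22 eighth-note beats


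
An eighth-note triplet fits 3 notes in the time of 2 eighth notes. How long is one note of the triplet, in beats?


Triplet: 3 notes occupy the space of 2 eighth notes
Space = 2 × 1/2 = 1 beat
Each triplet note = 1 / 3 = 1/3 beats
= 1/3 beats


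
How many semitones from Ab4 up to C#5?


Let's work it out.
Absolute semitone position = octave×12 + chromatic position
Ab4: 4×12 + 8 = 56
C#5: 5×12 + 1 = 61
Difference = 61 - 56 = 5
= 5 semitones


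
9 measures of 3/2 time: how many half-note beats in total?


Time signature 3/2: the bottom number 2 means the half note gets one count
The top number 3 means 3 half-note beats per measure
Total = 3 × 9 measures
= 27 half-note beats


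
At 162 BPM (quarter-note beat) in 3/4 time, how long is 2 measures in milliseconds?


Working:
Quarter-note beat duration = 60000 / 162 ms
Beats per measure (3/4) = 3
One measure = 3 × 60000 / 162 = 180000 / 162 ms
2 measures = 2 × 180000 / 162 = 360000 / 162
= 2222.2 ms


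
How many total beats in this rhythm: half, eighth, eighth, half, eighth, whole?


Let's work it out.
Beat values:
  half = 2 beats
  eighth = 0.5 beats
  eighth = 0.5 beats
  half = 2 beats
  eighth = 0.5 beats
  whole = 4 beats
Sum = 2 + 0.5 + 0.5 + 2 + 0.5 + 4
= 9.5 beats


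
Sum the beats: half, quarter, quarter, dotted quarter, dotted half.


Solution.
Beat values:
  half = 2 beats
  quarter = 1 beat
  quarter = 1 beat
  dotted quarter = 1.5 beats
  dotted half = 3 beats
Sum = 2 + 1 + 1 + 1.5 + 3
= 8.5 beats


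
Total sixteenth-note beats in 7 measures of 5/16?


Time signature 5/16: the bottom number 16 means the sixteenth note gets one count
The top number 5 means 5 sixteenth-note beats per measure
Total = 5 × 7 measures
= 35 sixteenth-note beats


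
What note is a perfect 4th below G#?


A 4th spans 4 letter names, so from G we land on D
A perfect 4th = 5 semitones below G#
Spell D at that pitch: D#
= D#


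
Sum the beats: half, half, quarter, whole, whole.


Reasoning:
Beat values:
  half = 2 beats
  half = 2 beats
  quarter = 1 beat
  whole = 4 beats
  whole = 4 beats
Sum = 2 + 2 + 1 + 4 + 4
= 13 beats


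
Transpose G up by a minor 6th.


Let's work it out.
minor 6th: 6 letter names, 8 semitones
Letter: G + 5 → E
Pitch: G + 8 semitones, spelled as an E → Eb
= Eb


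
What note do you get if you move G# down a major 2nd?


Step by step:
major 2nd: 2 letter names, 2 semitones
Letter: G - 1 → F
Pitch: G# - 2 semitones, spelled as an F → F#
= F#


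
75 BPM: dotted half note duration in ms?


Let's work it out.
One quarter-note beat = 60000 / BPM = 60000 / 75 ms
Dotted half note = 3 × quarter note
Duration = 3 × 60000 / 75 = 180000 / 75
= 2400.0 ms


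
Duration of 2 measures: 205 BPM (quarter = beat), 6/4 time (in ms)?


Working:
Quarter-note beat duration = 60000 / 205 ms
Beats per measure (6/4) = 6
One measure = 6 × 60000 / 205 = 360000 / 205 ms
2 measures = 2 × 360000 / 205 = 720000 / 205
= 3512.2 ms


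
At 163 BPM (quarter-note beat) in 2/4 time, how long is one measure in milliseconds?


Solution.
Quarter-note beat duration = 60000 / 163 ms
Beats per measure (2/4) = 2
One measure = 2 × 60000 / 163 = 120000 / 163 ms
= 736.2 ms


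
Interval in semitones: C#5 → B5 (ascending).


Working:
Absolute semitone position = octave×12 + chromatic position
C#5: 5×12 + 1 = 61
B5: 5×12 + 11 = 71
Difference = 71 - 61 = 10
= 10 semitones


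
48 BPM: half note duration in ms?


One quarter-note beat = 60000 / BPM = 60000 / 48 ms
Half note = 2 × quarter note
Duration = 2 × 60000 / 48 = 120000 / 48
= 2500.0 ms


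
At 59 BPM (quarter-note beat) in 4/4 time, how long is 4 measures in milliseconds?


Reasoning:
Quarter-note beat duration = 60000 / 59 ms
Beats per measure (4/4) = 4
One measure = 4 × 60000 / 59 = 240000 / 59 ms
4 measures = 4 × 240000 / 59 = 960000 / 59
= 16271.2 ms


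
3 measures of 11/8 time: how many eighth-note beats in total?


Working:
Time signature 11/8: the bottom number 8 means the eighth note gets one count
The top number 11 means 11 eighth-note beats per measure
Total = 11 × 3 measures
= 33 eighth-note beats


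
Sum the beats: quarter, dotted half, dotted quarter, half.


Let's work it out.
Beat values:
  quarter = 1 beat
  dotted half = 3 beats
  dotted quarter = 1.5 beats
  half = 2 beats
Sum = 1 + 3 + 1.5 + 2
= 7.5 beats


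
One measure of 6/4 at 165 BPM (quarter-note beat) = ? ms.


Solution.
Quarter-note beat duration = 60000 / 165 ms
Beats per measure (6/4) = 6
One measure = 6 × 60000 / 165 = 360000 / 165 ms
= 2181.8 ms


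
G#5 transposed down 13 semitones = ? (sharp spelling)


G#5: chromatic position 8 in octave 5 → absolute = 5×12 + 8 = 68
Transpose down 13: 68 - 13 = 55
55 = 4×12 + 7 → G in octave 4
Result = G4


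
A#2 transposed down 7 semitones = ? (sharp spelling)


Reasoning:
A#2: chromatic position 10 in octave 2 → absolute = 2×12 + 10 = 34
Transpose down 7: 34 - 7 = 27
27 = 2×12 + 3 → D# in octave 2
Result = D#2


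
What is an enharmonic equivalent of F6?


Enharmonic notes sound the same pitch but are spelled with different letter names
F and E# name the same pitch class
= E#6


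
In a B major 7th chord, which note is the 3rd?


Solution.
Major 7th chord = root + major 3rd + perfect 5th + major 7th
Seventh chords stack in thirds, so the letter names are B-D-F-A
Root: B
Major 3rd above B: D#
Perfect 5th above B: F#
Major 7th above B: A#
The 3rd = D#


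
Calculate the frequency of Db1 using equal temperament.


Step by step:
f = 440 × 2^(n/12) where n = semitones from A4
Db1: -44 semitones from A4
f = 440 × 2^(-44/12)
f = 34.65 Hz


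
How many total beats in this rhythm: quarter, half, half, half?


Let's work it out.
Beat values:
  quarter = 1 beat
  half = 2 beats
  half = 2 beats
  half = 2 beats
Sum = 1 + 2 + 2 + 2
= 7 beats


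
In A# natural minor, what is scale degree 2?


Let's work it out.
Natural minor scale pattern: W-H-W-W-H-W-W (2-1-2-2-1-2-2 semitones)
Starting from A#:
  A# + 2 semitones → B#
  B# + 1 semitone → C#
  C# + 2 semitones → D#
  D# + 2 semitones → E#
  E# + 1 semitone → F#
  F# + 2 semitones → G#
  G# + 2 semitones → A#
Scale: A# B# C# D# E# F# G#
Degree 2 = B#


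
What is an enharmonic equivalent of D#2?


Reasoning:
Enharmonic notes sound the same pitch but are spelled with different letter names
D# and Eb name the same pitch class
= Eb2


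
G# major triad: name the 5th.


Solution.
Major triad = root + major 3rd (4 semitones) + perfect 5th (7 semitones)
A triad on G# stacks thirds, so the chord tones use letter names G-B-D
Root: G#
Major 3rd above G#: B#
Perfect 5th above G#: D#
The 5th = D#


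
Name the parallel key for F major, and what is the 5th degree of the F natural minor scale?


Let's work it out.
Parallel keys share the same tonic but differ in mode
F major → parallel is F minor
F natural minor scale: F G Ab Bb C Db Eb
= F minor; 5th degree = C


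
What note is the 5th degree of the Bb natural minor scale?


Natural minor scale pattern: W-H-W-W-H-W-W (2-1-2-2-1-2-2 semitones)
Starting from Bb:
  Bb + 2 semitones → C
  C + 1 semitone → Db
  Db + 2 semitones → Eb
  Eb + 2 semitones → F
  F + 1 semitone → Gb
  Gb + 2 semitones → Ab
  Ab + 2 semitones → Bb
Scale: Bb C Db Eb F Gb Ab
Degree 5 = F


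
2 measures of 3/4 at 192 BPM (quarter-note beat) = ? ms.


Let's work it out.
Quarter-note beat duration = 60000 / 192 ms
Beats per measure (3/4) = 3
One measure = 3 × 60000 / 192 = 180000 / 192 ms
2 measures = 2 × 180000 / 192 = 360000 / 192
= 1875.0 ms


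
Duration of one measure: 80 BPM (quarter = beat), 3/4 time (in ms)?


Step by step:
Quarter-note beat duration = 60000 / 80 ms
Beats per measure (3/4) = 3
One measure = 3 × 60000 / 80 = 180000 / 80 ms
= 2250.0 ms


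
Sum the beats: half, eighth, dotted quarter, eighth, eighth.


Working:
Beat values:
  half = 2 beats
  eighth = 0.5 beats
  dotted quarter = 1.5 beats
  eighth = 0.5 beats
  eighth = 0.5 beats
Sum = 2 + 0.5 + 1.5 + 0.5 + 0.5
= 5 beats


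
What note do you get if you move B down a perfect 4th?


Step by step:
perfect 4th: 4 letter names, 5 semitones
Letter: B - 3 → F
Pitch: B - 5 semitones, spelled as an F → F#
= F#


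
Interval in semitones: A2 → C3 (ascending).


Working:
Absolute semitone position = octave×12 + chromatic position
A2: 2×12 + 9 = 33
C3: 3×12 + 0 = 36
Difference = 36 - 33 = 3
= 3 semitones


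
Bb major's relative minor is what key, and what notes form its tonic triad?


The relative minor shares the major's key signature and starts on its 6th degree
6th degree = a major 6th above the tonic; a major 6th above Bb is G
→ relative minor of Bb major is G minor
Tonic triad of G minor = root + minor 3rd + perfect 5th = G Bb D
= G minor; triad = G Bb D


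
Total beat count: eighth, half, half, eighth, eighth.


Solution.
Beat values:
  eighth = 0.5 beats
  half = 2 beats
  half = 2 beats
  eighth = 0.5 beats
  eighth = 0.5 beats
Sum = 0.5 + 2 + 2 + 0.5 + 0.5
= 5.5 beats


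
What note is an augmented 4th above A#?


A 4th spans 4 letter names, so from A we land on D
An augmented 4th = 6 semitones above A#
Spell D at that pitch: D##
= D##


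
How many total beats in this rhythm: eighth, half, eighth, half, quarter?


Solution.
Beat values:
  eighth = 0.5 beats
  half = 2 beats
  eighth = 0.5 beats
  half = 2 beats
  quarter = 1 beat
Sum = 0.5 + 2 + 0.5 + 2 + 1
= 6 beats


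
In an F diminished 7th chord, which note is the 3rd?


Solution.
Diminished 7th chord = root + minor 3rd + diminished 5th + diminished 7th
Seventh chords stack in thirds, so the letter names are F-A-C-E
Root: F
Minor 3rd above F: Ab
Diminished 5th above F: Cb
Diminished 7th above F: Ebb
The 3rd = Ab


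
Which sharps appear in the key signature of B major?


Working:
Sharp major keys follow the circle of fifths: C(0), G(1), D(2), A(3), E(4), B(5), F#(6), C#(7)
B major has 5 sharps
Order of sharps: F# C# G# D# A# E# B# → first 5: F#, C#, G#, D#, A#
= F#, C#, G#, D#, A#


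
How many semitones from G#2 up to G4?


Working:
Absolute semitone position = octave×12 + chromatic position
G#2: 2×12 + 8 = 32
G4: 4×12 + 7 = 55
Difference = 55 - 32 = 23
= 23 semitones


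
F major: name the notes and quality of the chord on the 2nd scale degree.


Reasoning:
F major scale: F G A Bb C D E
Diatonic triad on degree 2 stacks scale notes 2, 4, 6: G Bb D
G→Bb = 3 semitones; G→D = 7 semitones → minor triad
= G Bb D (minor)


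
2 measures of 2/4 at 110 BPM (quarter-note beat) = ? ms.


Reasoning:
Quarter-note beat duration = 60000 / 110 ms
Beats per measure (2/4) = 2
One measure = 2 × 60000 / 110 = 120000 / 110 ms
2 measures = 2 × 120000 / 110 = 240000 / 110
= 2181.8 ms


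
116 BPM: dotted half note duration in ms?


Working:
One quarter-note beat = 60000 / BPM = 60000 / 116 ms
Dotted half note = 3 × quarter note
Duration = 3 × 60000 / 116 = 180000 / 116
= 1551.7 ms


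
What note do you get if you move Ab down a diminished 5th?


Let's work it out.
diminished 5th: 5 letter names, 6 semitones
Letter: A - 4 → D
Pitch: Ab - 6 semitones, spelled as a D → D
= D


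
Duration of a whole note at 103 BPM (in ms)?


Working:
One quarter-note beat = 60000 / BPM = 60000 / 103 ms
Whole note = 4 × quarter note
Duration = 4 × 60000 / 103 = 240000 / 103
= 2330.1 ms


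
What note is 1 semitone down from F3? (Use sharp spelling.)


Solution.
F3: chromatic position 5 in octave 3 → absolute = 3×12 + 5 = 41
Transpose down 1: 41 - 1 = 40
40 = 3×12 + 4 → E in octave 3
Result = E3


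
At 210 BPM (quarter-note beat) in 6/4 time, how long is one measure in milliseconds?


Quarter-note beat duration = 60000 / 210 ms
Beats per measure (6/4) = 6
One measure = 6 × 60000 / 210 = 360000 / 210 ms
= 1714.3 ms


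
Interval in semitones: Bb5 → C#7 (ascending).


Working:
Absolute semitone position = octave×12 + chromatic position
Bb5: 5×12 + 10 = 70
C#7: 7×12 + 1 = 85
Difference = 85 - 70 = 15
= 15 semitones


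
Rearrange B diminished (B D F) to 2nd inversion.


Step by step:
Root position: B D F
2nd inversion: move root and 3rd up an octave
Bass note: F
Notes (bottom to top) = F B D


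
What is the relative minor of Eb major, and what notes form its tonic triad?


Step by step:
The relative minor shares the major's key signature and starts on its 6th degree
6th degree = a major 6th above the tonic; a major 6th above Eb is C
→ relative minor of Eb major is C minor
Tonic triad of C minor = root + minor 3rd + perfect 5th = C Eb G
= C minor; triad = C Eb G


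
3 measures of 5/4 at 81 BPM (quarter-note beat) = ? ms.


Quarter-note beat duration = 60000 / 81 ms
Beats per measure (5/4) = 5
One measure = 5 × 60000 / 81 = 300000 / 81 ms
3 measures = 3 × 300000 / 81 = 900000 / 81
= 11111.1 ms


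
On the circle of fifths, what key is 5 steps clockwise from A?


Step by step:
Each clockwise step on the circle of fifths moves up a perfect 5th
From A: A → E → B → F#/Gb → Db → Ab
= Ab


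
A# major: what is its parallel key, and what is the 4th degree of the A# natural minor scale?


Parallel keys share the same tonic but differ in mode
A# major → parallel is A# minor
A# natural minor scale: A# B# C# D# E# F# G#
= A# minor; 4th degree = D#


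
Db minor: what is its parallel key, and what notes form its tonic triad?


Reasoning:
Parallel keys share the same tonic but differ in mode
Db minor → parallel is Db major
Tonic triad of Db major = Db F Ab
= Db major; triad = Db F Ab


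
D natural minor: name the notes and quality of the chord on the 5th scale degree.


D natural minor scale: D E F G A Bb C
Diatonic triad on degree 5 stacks scale notes 5, 7, 2: A C E
A→C = 3 semitones; A→E = 7 semitones → minor triad
= A C E (minor)


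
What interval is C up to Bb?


Step by step:
Letter names: C → B spans 7 letter names → a 7th
Semitones: C → Bb = 10 half-steps
A 7th of 10 semitones is a minor 7th
= minor 7th


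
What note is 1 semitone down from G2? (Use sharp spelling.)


Solution.
G2: chromatic position 7 in octave 2 → absolute = 2×12 + 7 = 31
Transpose down 1: 31 - 1 = 30
30 = 2×12 + 6 → F# in octave 2
Result = F#2


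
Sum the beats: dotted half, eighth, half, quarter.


Solution.
Beat values:
  dotted half = 3 beats
  eighth = 0.5 beats
  half = 2 beats
  quarter = 1 beat
Sum = 3 + 0.5 + 2 + 1
= 6.5 beats


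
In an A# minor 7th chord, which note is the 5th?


Reasoning:
Minor 7th chord = root + minor 3rd + perfect 5th + minor 7th
Seventh chords stack in thirds, so the letter names are A-C-E-G
Root: A#
Minor 3rd above A#: C#
Perfect 5th above A#: E#
Minor 7th above A#: G#
The 5th = E#


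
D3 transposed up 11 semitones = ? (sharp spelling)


Working:
D3: chromatic position 2 in octave 3 → absolute = 3×12 + 2 = 38
Transpose up 11: 38 + 11 = 49
49 = 4×12 + 1 → C# in octave 4
Result = C#4


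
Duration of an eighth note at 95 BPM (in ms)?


Working:
One quarter-note beat = 60000 / BPM = 60000 / 95 ms
Eighth note = 1/2 × quarter note
Duration = 1/2 × 60000 / 95 = 30000 / 95
= 315.8 ms


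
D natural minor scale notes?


Working:
Natural minor scale pattern: W-H-W-W-H-W-W (2-1-2-2-1-2-2 semitones)
Starting from D:
  D + 2 semitones → E
  E + 1 semitone → F
  F + 2 semitones → G
  G + 2 semitones → A
  A + 1 semitone → Bb
  Bb + 2 semitones → C
  C + 2 semitones → D
Scale = D E F G A Bb C


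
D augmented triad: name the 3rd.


Solution.
Augmented triad = root + major 3rd (4 semitones) + augmented 5th (8 semitones)
A triad on D stacks thirds, so the chord tones use letter names D-F-A
Root: D
Major 3rd above D: F#
Augmented 5th above D: A#
The 3rd = F#


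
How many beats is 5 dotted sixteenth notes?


Let's work it out.
Base sixteenth note = 1/4 beats
Dot 1 adds half the previous value: +1/8
One dotted sixteenth = 1/4 + 1/8 = 3/8
5 of them = 5 × 3/8 = 15/8
= 15/8 beats


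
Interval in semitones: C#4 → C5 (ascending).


Absolute semitone position = octave×12 + chromatic position
C#4: 4×12 + 1 = 49
C5: 5×12 + 0 = 60
Difference = 60 - 49 = 11
= 11 semitones


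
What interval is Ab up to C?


Reasoning:
Letter names: A → C spans 3 letter names → a 3rd
Semitones: Ab → C = 4 half-steps
A 3rd of 4 semitones is a major 3rd
= major 3rd
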